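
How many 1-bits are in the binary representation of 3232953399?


0b11000000101100101111010000110111 has 16 set bits

16


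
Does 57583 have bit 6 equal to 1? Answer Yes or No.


0b1110000011101111, bit 6 = 1. Yes

Yes


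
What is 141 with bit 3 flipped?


141 ^ (1 << 3) = 141 ^ 8 = 133

133


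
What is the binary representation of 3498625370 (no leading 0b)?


3498625370 = 11010000100010001100100101011010 in binary

11010000100010001100100101011010


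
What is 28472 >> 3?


0b110111100111000 >> 3 = 0b110111100111 = 3559

3559


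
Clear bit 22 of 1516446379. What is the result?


1516446379 & ~(1 << 22) = 1512252075

1512252075


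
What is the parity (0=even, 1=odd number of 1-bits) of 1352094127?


0b1010000100101110101000110101111 has 16 ones => parity 0

0


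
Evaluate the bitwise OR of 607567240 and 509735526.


0b100100001101101011110110001000 | 0b11110011000011111001001100110 = 0b111110011101111111111111101110 = 1048051694

1048051694


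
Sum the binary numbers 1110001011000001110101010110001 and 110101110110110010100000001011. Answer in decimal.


1110001011000001110101010110001 + 110101110110110010100000001011 = 10100111001111000001001010111100 = 2805732028

2805732028


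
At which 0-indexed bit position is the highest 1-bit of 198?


0b11000110. Highest set bit at position 7

7


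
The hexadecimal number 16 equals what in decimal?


16 hex = 22 decimal

22


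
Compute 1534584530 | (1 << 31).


1534584530 | (1 << 31) = 1534584530 | 2147483648 = 3682068178

3682068178


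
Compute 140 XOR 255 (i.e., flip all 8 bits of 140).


140 ^ 255 = 115

115


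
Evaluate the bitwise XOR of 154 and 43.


0b10011010 ^ 0b101011 = 0b10110001 = 177

177


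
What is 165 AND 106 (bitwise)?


0b10100101 & 0b1101010 = 0b100000 = 32

32


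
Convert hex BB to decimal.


BB hex = 187 decimal

187


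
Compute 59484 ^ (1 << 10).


59484 ^ (1 << 10) = 59484 ^ 1024 = 60508

60508


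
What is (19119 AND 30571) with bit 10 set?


Step 1: 19119 & 30571 = 16939
Step 2: 16939 | (1 << 10) = 16939 | 1024 = 17963

17963


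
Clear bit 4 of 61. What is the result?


61 & ~(1 << 4) = 45

45


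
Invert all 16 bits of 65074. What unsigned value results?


65074 ^ 65535 = 461

461


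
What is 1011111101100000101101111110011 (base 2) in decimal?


1011111101100000101101111110011 in decimal = 1605393395

1605393395


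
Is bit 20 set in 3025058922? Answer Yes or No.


0b10110100010011101011110001101010, bit 20 = 0. No

No


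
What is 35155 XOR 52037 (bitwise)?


0b1000100101010011 ^ 0b1100101101000101 = 0b100001000010110 = 16918

16918


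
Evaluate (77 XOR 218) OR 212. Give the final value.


Step 1: 77 ^ 218 = 151
Step 2: 151 | 212 = 215

215


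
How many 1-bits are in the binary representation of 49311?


0b1100000010011111 has 8 set bits

8


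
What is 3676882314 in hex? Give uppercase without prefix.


3676882314 = DB28C58A hex

DB28C58A


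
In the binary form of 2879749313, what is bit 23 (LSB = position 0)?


0b10101011101001010111110011000001, position 23 = 1

1


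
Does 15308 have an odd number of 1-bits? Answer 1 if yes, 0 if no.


0b11101111001100 has 9 ones => parity 1

1


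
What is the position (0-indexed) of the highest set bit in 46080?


0b1011010000000000. Highest set bit at position 15

15


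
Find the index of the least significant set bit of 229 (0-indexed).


0b11100101. Lowest set bit at position 0

0


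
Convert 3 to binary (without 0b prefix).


3 = 11 in binary

11


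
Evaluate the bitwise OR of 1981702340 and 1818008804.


0b1110110000111100110000011000100 | 0b1101100010111001001110011100100 = 0b1111110010111101111110011100100 = 2120154340

2120154340


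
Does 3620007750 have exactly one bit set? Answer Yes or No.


0b11010111110001001110111101000110. Multiple bits set => No

No


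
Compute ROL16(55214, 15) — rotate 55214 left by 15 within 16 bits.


Rotate 0b1101011110101110 left by 15 (16-bit) = 0b110101111010111 = 27607

27607


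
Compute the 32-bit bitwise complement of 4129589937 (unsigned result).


~0b11110110001001001000101010110001 = 0b1001110110110111010101001110 = 165377358 (32-bit unsigned)

165377358


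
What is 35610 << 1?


0b1000101100011010 << 1 = 0b10001011000110100 = 71220

71220


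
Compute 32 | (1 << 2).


32 | (1 << 2) = 32 | 4 = 36

36


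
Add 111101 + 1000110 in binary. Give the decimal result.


111101 + 1000110 = 10000011 = 131

131


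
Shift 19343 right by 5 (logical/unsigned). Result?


0b100101110001111 >> 5 = 0b1001011100 = 604

604


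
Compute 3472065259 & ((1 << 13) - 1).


3472065259 & 8191 = 747

747


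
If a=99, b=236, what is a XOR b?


99 ^ 236 = 143

143


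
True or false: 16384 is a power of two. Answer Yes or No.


0b100000000000000. Only one bit set => Yes

Yes


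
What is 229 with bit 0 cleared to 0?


229 & ~(1 << 0) = 228

228


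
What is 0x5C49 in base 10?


5C49 hex = 23625 decimal

23625


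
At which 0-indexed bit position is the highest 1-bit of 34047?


0b1000010011111111. Highest set bit at position 15

15


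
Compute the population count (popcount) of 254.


0b11111110 has 7 set bits

7


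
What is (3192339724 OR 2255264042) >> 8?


Step 1: 3192339724 | 2255264042 = 3194993966
Step 2: 3194993966 >> 8 = 12480445

12480445


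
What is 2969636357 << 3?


0b10110001000000010000111000000101 << 3 = 0b10110001000000010000111000000101000 = 23757090856

23757090856


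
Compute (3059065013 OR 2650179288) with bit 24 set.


Step 1: 3059065013 | 2650179288 = 3220678397
Step 2: 3220678397 | (1 << 24) = 3220678397 | 16777216 = 3220678397

3220678397


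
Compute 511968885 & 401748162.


0b11110100001000000011001110101 & 0b10111111100100011000011000010 = 0b10110100000000000000001000000 = 377487424

377487424


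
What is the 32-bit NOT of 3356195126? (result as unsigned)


~0b11001000000010110111100100110110 = 0b110111111101001000011011001001 = 938772169 (32-bit unsigned)

938772169


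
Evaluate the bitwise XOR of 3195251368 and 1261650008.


0b10111110011100111010101010101000 ^ 0b1001011001100110100000001011000 = 0b11110101010000001110101011110000 = 4114672368

4114672368


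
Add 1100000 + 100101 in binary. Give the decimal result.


1100000 + 100101 = 10000101 = 133

133


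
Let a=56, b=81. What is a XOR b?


56 ^ 81 = 105

105


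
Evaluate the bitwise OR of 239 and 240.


0b11101111 | 0b11110000 = 0b11111111 = 255

255


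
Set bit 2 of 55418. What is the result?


55418 | (1 << 2) = 55418 | 4 = 55422

55422


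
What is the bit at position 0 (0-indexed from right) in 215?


0b11010111, position 0 = 1

1


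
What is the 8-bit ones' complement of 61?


61 ^ 255 = 194

194


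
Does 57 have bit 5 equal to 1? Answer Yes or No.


0b111001, bit 5 = 1. Yes

Yes


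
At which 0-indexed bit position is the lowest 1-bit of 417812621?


0b11000111001110101000010001101. Lowest set bit at position 0

0


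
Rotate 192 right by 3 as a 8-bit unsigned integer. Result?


Rotate 0b11000000 right by 3 (8-bit) = 0b11000 = 24

24


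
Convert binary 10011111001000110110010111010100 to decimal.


10011111001000110110010111010100 in decimal = 2669897172

2669897172


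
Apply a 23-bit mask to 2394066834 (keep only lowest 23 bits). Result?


2394066834 & 8388607 = 3313554

3313554


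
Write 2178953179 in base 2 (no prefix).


2178953179 = 10000001111000000010111111011011 in binary

10000001111000000010111111011011


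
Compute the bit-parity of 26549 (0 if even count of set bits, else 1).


0b110011110110101 has 10 ones => parity 0

0


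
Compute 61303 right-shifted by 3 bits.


0b1110111101110111 >> 3 = 0b1110111101110 = 7662

7662


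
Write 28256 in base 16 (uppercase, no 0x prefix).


28256 = 6E60 hex

6E60


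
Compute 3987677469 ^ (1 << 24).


3987677469 ^ (1 << 24) = 3987677469 ^ 16777216 = 3970900253

3970900253


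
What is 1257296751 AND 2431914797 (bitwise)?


0b1001010111100001101001101101111 & 0b10010000111101000001001100101101 = 0b111100000001001100101101 = 15733549

15733549


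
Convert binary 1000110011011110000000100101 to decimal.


1000110011011110000000100101 in decimal = 147709989

147709989


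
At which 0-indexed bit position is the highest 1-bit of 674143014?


0b101000001011101001101100100110. Highest set bit at position 29

29


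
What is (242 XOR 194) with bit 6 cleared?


Step 1: 242 ^ 194 = 48
Step 2: 48 & ~(1 << 6) = 48

48


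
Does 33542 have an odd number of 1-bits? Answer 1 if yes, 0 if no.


0b1000001100000110 has 5 ones => parity 1

1


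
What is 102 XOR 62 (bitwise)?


0b1100110 ^ 0b111110 = 0b1011000 = 88

88


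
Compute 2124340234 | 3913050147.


0b1111110100111101101110000001010 | 0b11101001001111000110100000100011 = 0b11111111101111101111110000101011 = 4290706475

4290706475


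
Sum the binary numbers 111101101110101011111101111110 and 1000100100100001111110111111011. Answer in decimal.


111101101110101011111101111110 + 1000100100100001111110111111011 = 10000010010010111011110101111001 = 2186001785

2186001785


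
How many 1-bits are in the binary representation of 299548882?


0b10001110110101100000011010010 has 13 set bits

13


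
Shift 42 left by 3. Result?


0b101010 << 3 = 0b101010000 = 336

336


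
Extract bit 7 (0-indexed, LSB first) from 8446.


0b10000011111110, position 7 = 1

1


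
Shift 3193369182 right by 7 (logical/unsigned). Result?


0b10111110010101101111001001011110 >> 7 = 0b1011111001010110111100100 = 24948196

24948196


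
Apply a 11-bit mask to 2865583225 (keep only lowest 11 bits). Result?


2865583225 & 2047 = 1145

1145


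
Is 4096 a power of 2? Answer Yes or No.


0b1000000000000. Only one bit set => Yes

Yes


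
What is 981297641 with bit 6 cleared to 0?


981297641 & ~(1 << 6) = 981297577

981297577


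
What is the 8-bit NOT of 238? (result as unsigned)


~0b11101110 = 0b10001 = 17 (8-bit unsigned)

17


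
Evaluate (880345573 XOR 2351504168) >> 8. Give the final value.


Step 1: 880345573 ^ 2351504168 = 3092257485
Step 2: 3092257485 >> 8 = 12079130

12079130


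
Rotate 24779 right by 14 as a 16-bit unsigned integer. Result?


Rotate 0b110000011001011 right by 14 (16-bit) = 0b1000001100101101 = 33581

33581


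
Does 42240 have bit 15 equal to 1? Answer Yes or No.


0b1010010100000000, bit 15 = 1. Yes

Yes


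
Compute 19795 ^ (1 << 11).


19795 ^ (1 << 11) = 19795 ^ 2048 = 17747

17747


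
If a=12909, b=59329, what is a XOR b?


12909 ^ 59329 = 54700

54700


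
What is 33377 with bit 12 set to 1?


33377 | (1 << 12) = 33377 | 4096 = 37473

37473


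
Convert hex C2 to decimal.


C2 hex = 194 decimal

194


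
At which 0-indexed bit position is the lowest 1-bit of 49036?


0b1011111110001100. Lowest set bit at position 2

2


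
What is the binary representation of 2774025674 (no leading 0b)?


2774025674 = 10100101010110000100010111001010 in binary

10100101010110000100010111001010


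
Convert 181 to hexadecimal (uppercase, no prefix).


181 = B5 hex

B5


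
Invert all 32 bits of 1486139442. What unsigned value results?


1486139442 ^ 4294967295 = 2808827853

2808827853


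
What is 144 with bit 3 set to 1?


144 | (1 << 3) = 144 | 8 = 152

152


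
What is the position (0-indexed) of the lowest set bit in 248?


0b11111000. Lowest set bit at position 3

3


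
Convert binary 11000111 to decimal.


11000111 in decimal = 199

199


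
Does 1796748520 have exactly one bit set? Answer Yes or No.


0b1101011000110000011010011101000. Multiple bits set => No

No


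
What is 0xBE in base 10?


BE hex = 190 decimal

190


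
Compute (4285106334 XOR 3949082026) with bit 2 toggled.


Step 1: 4285106334 ^ 3949082026 = 336313652
Step 2: 336313652 ^ (1 << 2) = 336313652 ^ 4 = 336313648

336313648


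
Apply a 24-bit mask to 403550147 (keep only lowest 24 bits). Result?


403550147 & 16777215 = 896963

896963


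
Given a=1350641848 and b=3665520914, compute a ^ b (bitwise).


1350641848 ^ 3665520914 = 2331656618

2331656618


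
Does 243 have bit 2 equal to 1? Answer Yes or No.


0b11110011, bit 2 = 0. No

No


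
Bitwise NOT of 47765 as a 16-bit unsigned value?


~0b1011101010010101 = 0b100010101101010 = 17770 (16-bit unsigned)

17770


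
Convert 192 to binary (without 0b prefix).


192 = 11000000 in binary

11000000


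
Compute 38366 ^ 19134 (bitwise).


0b1001010111011110 ^ 0b100101010111110 = 0b1101111101100000 = 57184

57184


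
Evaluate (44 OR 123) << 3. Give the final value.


Step 1: 44 | 123 = 127
Step 2: 127 << 3 = 1016

1016


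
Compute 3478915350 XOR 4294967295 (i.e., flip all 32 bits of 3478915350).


3478915350 ^ 4294967295 = 816051945

816051945


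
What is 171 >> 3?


0b10101011 >> 3 = 0b10101 = 21

21


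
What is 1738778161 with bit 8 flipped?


1738778161 ^ (1 << 8) = 1738778161 ^ 256 = 1738778417

1738778417


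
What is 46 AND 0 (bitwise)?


0b101110 & 0b0 = 0b0 = 0

0


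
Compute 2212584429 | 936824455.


0b10000011111000010101101111101101 | 0b110111110101101100111010000111 = 0b10110111111101111101111111101111 = 3086475247

3086475247


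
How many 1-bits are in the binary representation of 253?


0b11111101 has 7 set bits

7


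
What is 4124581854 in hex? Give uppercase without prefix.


4124581854 = F5D81FDE hex

F5D81FDE


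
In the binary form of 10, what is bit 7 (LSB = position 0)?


0b1010, position 7 = 0

0


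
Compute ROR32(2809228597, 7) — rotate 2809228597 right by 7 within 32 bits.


Rotate 0b10100111011100010110110100110101 right by 7 (32-bit) = 0b1101011010011101110001011011010 = 1800331994

1800331994


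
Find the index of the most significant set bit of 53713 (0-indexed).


0b1101000111010001. Highest set bit at position 15

15


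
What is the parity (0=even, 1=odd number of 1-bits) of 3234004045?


0b11000000110000101111110001001101 has 15 ones => parity 1

1


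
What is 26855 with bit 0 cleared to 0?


26855 & ~(1 << 0) = 26854

26854


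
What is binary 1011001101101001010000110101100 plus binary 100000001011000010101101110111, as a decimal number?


1011001101101001010000110101100 + 100000001011000010101101110111 = 1111001111000001100110100100011 = 2044775715

2044775715


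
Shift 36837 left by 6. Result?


0b1000111111100101 << 6 = 0b1000111111100101000000 = 2357568

2357568


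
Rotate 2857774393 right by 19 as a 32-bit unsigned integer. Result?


Rotate 0b10101010010101100010110100111001 right by 19 (32-bit) = 0b11000101101001110011010101001010 = 3316069706

3316069706


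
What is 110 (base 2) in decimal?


110 in decimal = 6

6


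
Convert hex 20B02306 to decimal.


20B02306 hex = 548414214 decimal

548414214


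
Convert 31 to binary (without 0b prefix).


31 = 11111 in binary

11111


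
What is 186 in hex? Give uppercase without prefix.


186 = BA hex

BA


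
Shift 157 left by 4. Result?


0b10011101 << 4 = 0b100111010000 = 2512

2512


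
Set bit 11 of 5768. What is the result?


5768 | (1 << 11) = 5768 | 2048 = 7816

7816


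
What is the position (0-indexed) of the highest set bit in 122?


0b1111010. Highest set bit at position 6

6


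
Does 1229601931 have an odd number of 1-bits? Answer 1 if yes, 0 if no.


0b1001001010010100011110010001011 has 14 ones => parity 0

0


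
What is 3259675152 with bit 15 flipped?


3259675152 ^ (1 << 15) = 3259675152 ^ 32768 = 3259642384

3259642384


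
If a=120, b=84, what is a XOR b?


120 ^ 84 = 44

44


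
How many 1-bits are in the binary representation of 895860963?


0b110101011001011100000011100011 has 15 set bits

15


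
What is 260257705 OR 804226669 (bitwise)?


0b1111100000110011011110101001 | 0b101111111011111000011001101101 = 0b101111111011111011011111101101 = 804239341

804239341


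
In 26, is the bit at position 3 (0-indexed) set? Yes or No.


0b11010, bit 3 = 1. Yes

Yes


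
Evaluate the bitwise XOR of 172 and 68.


0b10101100 ^ 0b1000100 = 0b11101000 = 232

232


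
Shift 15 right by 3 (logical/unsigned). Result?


0b1111 >> 3 = 0b1 = 1

1


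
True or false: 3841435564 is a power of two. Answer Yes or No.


0b11100100111101111010011110101100. Multiple bits set => No

No


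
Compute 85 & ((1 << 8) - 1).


85 & 255 = 85

85


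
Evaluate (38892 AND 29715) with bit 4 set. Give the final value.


Step 1: 38892 & 29715 = 5120
Step 2: 5120 | (1 << 4) = 5120 | 16 = 5136

5136


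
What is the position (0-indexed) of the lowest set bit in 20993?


0b101001000000001. Lowest set bit at position 0

0


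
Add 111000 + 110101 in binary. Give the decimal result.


111000 + 110101 = 1101101 = 109

109


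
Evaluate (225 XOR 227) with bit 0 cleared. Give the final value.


Step 1: 225 ^ 227 = 2
Step 2: 2 & ~(1 << 0) = 2

2


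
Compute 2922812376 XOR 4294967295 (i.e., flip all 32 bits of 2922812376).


2922812376 ^ 4294967295 = 1372154919

1372154919


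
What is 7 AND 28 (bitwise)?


0b111 & 0b11100 = 0b100 = 4

4


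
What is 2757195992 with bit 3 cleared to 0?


2757195992 & ~(1 << 3) = 2757195984

2757195984


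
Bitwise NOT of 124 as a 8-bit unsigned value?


~0b1111100 = 0b10000011 = 131 (8-bit unsigned)

131


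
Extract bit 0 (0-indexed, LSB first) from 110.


0b1101110, position 0 = 0

0


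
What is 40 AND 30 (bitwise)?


0b101000 & 0b11110 = 0b1000 = 8

8


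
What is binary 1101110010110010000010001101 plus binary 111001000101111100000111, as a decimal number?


1101110010110010000010001101 + 111001000101111100000111 = 1110101011110111111110010100 = 246382484

246382484


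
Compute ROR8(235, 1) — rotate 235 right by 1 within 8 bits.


Rotate 0b11101011 right by 1 (8-bit) = 0b11110101 = 245

245


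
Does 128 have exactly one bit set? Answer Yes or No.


0b10000000. Only one bit set => Yes

Yes


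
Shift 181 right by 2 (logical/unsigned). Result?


0b10110101 >> 2 = 0b101101 = 45

45


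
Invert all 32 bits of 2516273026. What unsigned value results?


2516273026 ^ 4294967295 = 1778694269

1778694269


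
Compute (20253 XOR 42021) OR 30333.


Step 1: 20253 ^ 42021 = 60216
Step 2: 60216 | 30333 = 65405

65405


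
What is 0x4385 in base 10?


4385 hex = 17285 decimal

17285


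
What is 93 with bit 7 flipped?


93 ^ (1 << 7) = 93 ^ 128 = 221

221


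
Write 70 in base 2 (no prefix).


70 = 1000110 in binary

1000110


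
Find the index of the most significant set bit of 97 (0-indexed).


0b1100001. Highest set bit at position 6

6


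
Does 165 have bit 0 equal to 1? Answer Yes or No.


0b10100101, bit 0 = 1. Yes

Yes


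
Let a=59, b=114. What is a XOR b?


59 ^ 114 = 73

73


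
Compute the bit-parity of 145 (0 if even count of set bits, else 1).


0b10010001 has 3 ones => parity 1

1


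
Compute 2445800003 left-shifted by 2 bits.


0b10010001110001111111001001000011 << 2 = 0b1001000111000111111100100100001100 = 9783200012

9783200012


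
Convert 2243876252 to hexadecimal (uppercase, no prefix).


2243876252 = 85BED59C hex

85BED59C


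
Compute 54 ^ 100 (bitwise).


0b110110 ^ 0b1100100 = 0b1010010 = 82

82


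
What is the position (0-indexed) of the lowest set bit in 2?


0b10. Lowest set bit at position 1

1


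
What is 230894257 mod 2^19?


230894257 & 524287 = 207537

207537


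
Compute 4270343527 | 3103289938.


0b11111110100010000100010101100111 | 0b10111000111110000111001001010010 = 0b11111110111110000111011101110111 = 4277696375

4277696375


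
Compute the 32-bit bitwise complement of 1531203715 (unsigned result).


~0b1011011010001000101000010000011 = 0b10100100101110111010111101111100 = 2763763580 (32-bit unsigned)

2763763580


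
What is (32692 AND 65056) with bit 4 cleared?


Step 1: 32692 & 65056 = 32288
Step 2: 32288 & ~(1 << 4) = 32288

32288


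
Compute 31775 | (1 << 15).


31775 | (1 << 15) = 31775 | 32768 = 64543

64543


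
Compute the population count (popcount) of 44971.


0b1010111110101011 has 11 set bits

11


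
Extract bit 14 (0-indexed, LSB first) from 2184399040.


0b10000010001100110100100011000000, position 14 = 1

1


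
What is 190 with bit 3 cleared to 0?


190 & ~(1 << 3) = 182

182


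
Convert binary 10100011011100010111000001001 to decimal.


10100011011100010111000001001 in decimal = 342765065

342765065


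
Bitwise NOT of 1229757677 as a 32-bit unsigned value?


~0b1001001010011001001110011101101 = 0b10110110101100110110001100010010 = 3065209618 (32-bit unsigned)

3065209618


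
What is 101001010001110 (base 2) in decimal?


101001010001110 in decimal = 21134

21134


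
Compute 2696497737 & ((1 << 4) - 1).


2696497737 & 15 = 9

9


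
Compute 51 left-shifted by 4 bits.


0b110011 << 4 = 0b1100110000 = 816

816


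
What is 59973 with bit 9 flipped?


59973 ^ (1 << 9) = 59973 ^ 512 = 59461

59461


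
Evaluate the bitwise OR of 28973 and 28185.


0b111000100101101 | 0b110111000011001 = 0b111111100111101 = 32573

32573


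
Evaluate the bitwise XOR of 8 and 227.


0b1000 ^ 0b11100011 = 0b11101011 = 235

235


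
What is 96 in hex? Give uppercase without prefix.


96 = 60 hex

60


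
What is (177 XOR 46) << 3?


Step 1: 177 ^ 46 = 159
Step 2: 159 << 3 = 1272

1272


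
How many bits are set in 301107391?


0b10001111100101000100010111111 has 16 set bits

16


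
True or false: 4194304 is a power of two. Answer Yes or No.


0b10000000000000000000000. Only one bit set => Yes

Yes


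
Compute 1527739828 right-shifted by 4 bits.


0b1011011000011110111010110110100 >> 4 = 0b101101100001111011101011011 = 95483739

95483739


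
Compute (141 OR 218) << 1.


Step 1: 141 | 218 = 223
Step 2: 223 << 1 = 446

446


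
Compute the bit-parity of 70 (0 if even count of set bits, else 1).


0b1000110 has 3 ones => parity 1

1


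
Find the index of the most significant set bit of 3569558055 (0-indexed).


0b11010100110000110010001000100111. Highest set bit at position 31

31


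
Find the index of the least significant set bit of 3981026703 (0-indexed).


0b11101101010010011010010110001111. Lowest set bit at position 0

0


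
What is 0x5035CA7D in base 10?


5035CA7D hex = 1345702525 decimal

1345702525


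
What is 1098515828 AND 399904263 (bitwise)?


0b1000001011110100000010101110100 & 0b10111110101100000111000000111 = 0b1010100100000010000000100 = 22152196

22152196


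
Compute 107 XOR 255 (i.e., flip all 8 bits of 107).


107 ^ 255 = 148

148


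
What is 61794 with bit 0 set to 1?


61794 | (1 << 0) = 61794 | 1 = 61795

61795


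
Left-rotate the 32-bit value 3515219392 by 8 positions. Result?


Rotate 0b11010001100001011111110111000000 left by 8 (32-bit) = 0b10000101111111011100000011010001 = 2247999697

2247999697


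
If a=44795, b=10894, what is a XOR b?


44795 ^ 10894 = 33909

33909


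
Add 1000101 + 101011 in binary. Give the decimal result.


1000101 + 101011 = 1110000 = 112

112


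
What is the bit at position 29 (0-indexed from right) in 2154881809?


0b10000000011100001110001100010001, position 29 = 0

0


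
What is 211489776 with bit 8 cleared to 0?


211489776 & ~(1 << 8) = 211489520

211489520


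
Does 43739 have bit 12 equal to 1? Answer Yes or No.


0b1010101011011011, bit 12 = 0. No

No


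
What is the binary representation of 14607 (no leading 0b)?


14607 = 11100100001111 in binary

11100100001111


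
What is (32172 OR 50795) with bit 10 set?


Step 1: 32172 | 50795 = 65519
Step 2: 65519 | (1 << 10) = 65519 | 1024 = 65519

65519


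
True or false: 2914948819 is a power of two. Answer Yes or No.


0b10101101101111101001011011010011. Multiple bits set => No

No


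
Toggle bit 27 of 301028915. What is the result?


301028915 ^ (1 << 27) = 301028915 ^ 134217728 = 435246643

435246643


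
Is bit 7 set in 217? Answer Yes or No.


0b11011001, bit 7 = 1. Yes

Yes


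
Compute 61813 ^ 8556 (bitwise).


0b1111000101110101 ^ 0b10000101101100 = 0b1101000000011001 = 53273

53273


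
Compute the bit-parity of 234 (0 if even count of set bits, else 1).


0b11101010 has 5 ones => parity 1

1


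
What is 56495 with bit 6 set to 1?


56495 | (1 << 6) = 56495 | 64 = 56559

56559


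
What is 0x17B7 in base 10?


17B7 hex = 6071 decimal

6071


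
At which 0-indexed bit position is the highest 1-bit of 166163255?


0b1001111001110111001100110111. Highest set bit at position 27

27


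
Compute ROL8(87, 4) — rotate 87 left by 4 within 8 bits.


Rotate 0b1010111 left by 4 (8-bit) = 0b1110101 = 117

117


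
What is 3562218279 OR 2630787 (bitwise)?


0b11010100010100110010001100100111 | 0b1010000010010010000011 = 0b11010100011110110010011110100111 = 3564840871

3564840871


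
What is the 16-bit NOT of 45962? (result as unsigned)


~0b1011001110001010 = 0b100110001110101 = 19573 (16-bit unsigned)

19573


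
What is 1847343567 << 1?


0b1101110000111000011100111001111 << 1 = 0b11011100001110000111001110011110 = 3694687134

3694687134


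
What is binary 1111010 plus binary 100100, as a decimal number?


1111010 + 100100 = 10011110 = 158

158


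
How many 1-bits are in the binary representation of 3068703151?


0b10110110111010001011000110101111 has 19 set bits

19


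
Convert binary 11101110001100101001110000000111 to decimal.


11101110001100101001110000000111 in decimal = 3996294151

3996294151


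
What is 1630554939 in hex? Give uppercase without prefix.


1630554939 = 61304B3B hex

61304B3B


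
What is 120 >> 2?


0b1111000 >> 2 = 0b11110 = 30

30


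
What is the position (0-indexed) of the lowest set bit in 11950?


0b10111010101110. Lowest set bit at position 1

1


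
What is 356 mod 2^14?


356 & 16383 = 356

356


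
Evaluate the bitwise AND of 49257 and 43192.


0b1100000001101001 & 0b1010100010111000 = 0b1000000000101000 = 32808

32808


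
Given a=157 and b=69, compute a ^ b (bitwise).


157 ^ 69 = 216

216


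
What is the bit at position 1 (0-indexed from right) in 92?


0b1011100, position 1 = 0

0


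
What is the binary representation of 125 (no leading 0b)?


125 = 1111101 in binary

1111101


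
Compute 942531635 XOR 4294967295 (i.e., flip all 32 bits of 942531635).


942531635 ^ 4294967295 = 3352435660

3352435660


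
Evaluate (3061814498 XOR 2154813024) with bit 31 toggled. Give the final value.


Step 1: 3061814498 ^ 2154813024 = 907035266
Step 2: 907035266 ^ (1 << 31) = 907035266 ^ 2147483648 = 3054518914

3054518914


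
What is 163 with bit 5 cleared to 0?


163 & ~(1 << 5) = 131

131


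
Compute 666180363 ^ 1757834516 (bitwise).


0b100111101101010001101100001011 ^ 0b1101000110001100110110100010100 = 0b1001111011100110111011000011111 = 1332966943

1332966943


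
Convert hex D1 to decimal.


D1 hex = 209 decimal

209


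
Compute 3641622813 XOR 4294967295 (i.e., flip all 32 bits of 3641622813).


3641622813 ^ 4294967295 = 653344482

653344482


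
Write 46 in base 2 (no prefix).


46 = 101110 in binary

101110


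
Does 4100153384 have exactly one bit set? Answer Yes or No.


0b11110100011000110110000000101000. Multiple bits set => No

No


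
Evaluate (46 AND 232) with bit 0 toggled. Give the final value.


Step 1: 46 & 232 = 40
Step 2: 40 ^ (1 << 0) = 40 ^ 1 = 41

41


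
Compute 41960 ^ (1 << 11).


41960 ^ (1 << 11) = 41960 ^ 2048 = 44008

44008


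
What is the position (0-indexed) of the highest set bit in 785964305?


0b101110110110001101110100010001. Highest set bit at position 29

29


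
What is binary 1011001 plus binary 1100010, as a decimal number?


1011001 + 1100010 = 10111011 = 187

187


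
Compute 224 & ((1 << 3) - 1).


224 & 7 = 0

0


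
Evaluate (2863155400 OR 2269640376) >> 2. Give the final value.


Step 1: 2863155400 | 2269640376 = 2951741176
Step 2: 2951741176 >> 2 = 737935294

737935294


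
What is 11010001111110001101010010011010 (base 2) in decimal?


11010001111110001101010010011010 in decimal = 3522745498

3522745498


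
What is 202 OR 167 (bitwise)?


0b11001010 | 0b10100111 = 0b11101111 = 239

239


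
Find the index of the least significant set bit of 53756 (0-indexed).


0b1101000111111100. Lowest set bit at position 2

2


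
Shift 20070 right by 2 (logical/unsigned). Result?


0b100111001100110 >> 2 = 0b1001110011001 = 5017

5017


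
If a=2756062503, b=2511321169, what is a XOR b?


2756062503 ^ 2511321169 = 837391734

837391734


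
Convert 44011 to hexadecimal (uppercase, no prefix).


44011 = ABEB hex

ABEB


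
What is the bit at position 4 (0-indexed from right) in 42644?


0b1010011010010100, position 4 = 1

1


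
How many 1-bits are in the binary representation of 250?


0b11111010 has 6 set bits

6


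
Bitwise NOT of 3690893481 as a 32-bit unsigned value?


~0b11011011111111101001000010101001 = 0b100100000000010110111101010110 = 604073814 (32-bit unsigned)

604073814


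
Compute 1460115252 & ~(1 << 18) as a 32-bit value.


1460115252 & ~(1 << 18) = 1459853108

1459853108


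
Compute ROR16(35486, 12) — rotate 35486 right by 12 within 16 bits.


Rotate 0b1000101010011110 right by 12 (16-bit) = 0b1010100111101000 = 43496

43496


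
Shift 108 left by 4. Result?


0b1101100 << 4 = 0b11011000000 = 1728

1728


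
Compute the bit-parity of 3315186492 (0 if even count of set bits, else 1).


0b11000101100110011011101100111100 has 18 ones => parity 0

0


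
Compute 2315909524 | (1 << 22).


2315909524 | (1 << 22) = 2315909524 | 4194304 = 2320103828

2320103828


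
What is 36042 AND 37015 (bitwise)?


0b1000110011001010 & 0b1001000010010111 = 0b1000000010000010 = 32898

32898


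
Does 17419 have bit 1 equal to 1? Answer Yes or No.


0b100010000001011, bit 1 = 1. Yes

Yes


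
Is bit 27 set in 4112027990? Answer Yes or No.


0b11110101000110001001000101010110, bit 27 = 0. No

No


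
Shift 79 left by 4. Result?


0b1001111 << 4 = 0b10011110000 = 1264

1264


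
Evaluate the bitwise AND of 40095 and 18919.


0b1001110010011111 & 0b100100111100111 = 0b100010000111 = 2183

2183


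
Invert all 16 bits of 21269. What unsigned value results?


21269 ^ 65535 = 44266

44266


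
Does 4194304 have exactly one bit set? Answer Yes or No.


0b10000000000000000000000. Only one bit set => Yes

Yes


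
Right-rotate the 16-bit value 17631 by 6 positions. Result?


Rotate 0b100010011011111 right by 6 (16-bit) = 0b111110100010011 = 32019

32019


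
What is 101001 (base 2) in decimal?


101001 in decimal = 41

41


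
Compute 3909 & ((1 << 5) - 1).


3909 & 31 = 5

5


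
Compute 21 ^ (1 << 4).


21 ^ (1 << 4) = 21 ^ 16 = 5

5


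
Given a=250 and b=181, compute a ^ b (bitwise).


250 ^ 181 = 79

79


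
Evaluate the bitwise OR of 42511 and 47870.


0b1010011000001111 | 0b1011101011111110 = 0b1011111011111111 = 48895

48895


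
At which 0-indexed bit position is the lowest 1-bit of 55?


0b110111. Lowest set bit at position 0

0


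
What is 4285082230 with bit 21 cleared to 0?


4285082230 & ~(1 << 21) = 4282985078

4282985078


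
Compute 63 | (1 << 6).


63 | (1 << 6) = 63 | 64 = 127

127


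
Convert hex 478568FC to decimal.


478568FC hex = 1199925500 decimal

1199925500


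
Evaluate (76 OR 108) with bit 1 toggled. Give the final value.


Step 1: 76 | 108 = 108
Step 2: 108 ^ (1 << 1) = 108 ^ 2 = 110

110


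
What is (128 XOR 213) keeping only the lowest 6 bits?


Step 1: 128 ^ 213 = 85
Step 2: 85 & 63 = 21

21


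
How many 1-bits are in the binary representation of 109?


0b1101101 has 5 set bits

5


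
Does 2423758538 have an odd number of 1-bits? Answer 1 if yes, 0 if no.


0b10010000011101111001111011001010 has 17 ones => parity 1

1


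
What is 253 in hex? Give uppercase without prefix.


253 = FD hex

FD


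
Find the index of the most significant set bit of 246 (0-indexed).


0b11110110. Highest set bit at position 7

7


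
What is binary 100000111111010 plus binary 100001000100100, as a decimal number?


100000111111010 + 100001000100100 = 1000010000011110 = 33822

33822


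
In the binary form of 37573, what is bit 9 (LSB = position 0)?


0b1001001011000101, position 9 = 1

1


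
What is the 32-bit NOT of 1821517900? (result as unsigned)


~0b1101100100100100010100001001100 = 0b10010011011011011101011110110011 = 2473449395 (32-bit unsigned)

2473449395


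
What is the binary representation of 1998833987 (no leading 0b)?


1998833987 = 1110111001000111100100101000011 in binary

1110111001000111100100101000011


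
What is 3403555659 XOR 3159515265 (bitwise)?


0b11001010110111100010001101001011 ^ 0b10111100010100100110000010000001 = 0b1110110100011000100001111001010 = 1988903882

1988903882


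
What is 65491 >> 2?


0b1111111111010011 >> 2 = 0b11111111110100 = 16372

16372


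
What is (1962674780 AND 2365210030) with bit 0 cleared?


Step 1: 1962674780 & 2365210030 = 83363852
Step 2: 83363852 & ~(1 << 0) = 83363852

83363852


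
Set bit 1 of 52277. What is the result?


52277 | (1 << 1) = 52277 | 2 = 52279

52279


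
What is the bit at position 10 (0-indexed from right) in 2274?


0b100011100010, position 10 = 0

0


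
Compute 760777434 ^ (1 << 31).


760777434 ^ (1 << 31) = 760777434 ^ 2147483648 = 2908261082

2908261082


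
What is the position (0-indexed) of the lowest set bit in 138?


0b10001010. Lowest set bit at position 1

1


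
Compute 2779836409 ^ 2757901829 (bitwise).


0b10100101101100001110111111111001 ^ 0b10100100011000100011111000000101 = 0b1110100101101000111111100 = 30593532

30593532


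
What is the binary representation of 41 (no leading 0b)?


41 = 101001 in binary

101001


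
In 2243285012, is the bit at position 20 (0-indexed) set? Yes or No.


0b10000101101101011101000000010100, bit 20 = 1. Yes

Yes


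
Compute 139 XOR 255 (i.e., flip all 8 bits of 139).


139 ^ 255 = 116

116


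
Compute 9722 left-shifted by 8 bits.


0b10010111111010 << 8 = 0b1001011111101000000000 = 2488832

2488832


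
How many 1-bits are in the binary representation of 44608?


0b1010111001000000 has 6 set bits

6


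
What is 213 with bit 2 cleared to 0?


213 & ~(1 << 2) = 209

209


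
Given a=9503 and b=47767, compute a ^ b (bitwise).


9503 ^ 47767 = 40840

40840


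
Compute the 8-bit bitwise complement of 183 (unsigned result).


~0b10110111 = 0b1001000 = 72 (8-bit unsigned)

72


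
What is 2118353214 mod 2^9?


2118353214 & 511 = 318

318


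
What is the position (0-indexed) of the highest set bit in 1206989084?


0b1000111111100010011000100011100. Highest set bit at position 30

30


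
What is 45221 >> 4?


0b1011000010100101 >> 4 = 0b101100001010 = 2826

2826


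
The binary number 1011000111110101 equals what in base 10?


1011000111110101 in decimal = 45557

45557


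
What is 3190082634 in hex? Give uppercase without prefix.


3190082634 = BE24CC4A hex

BE24CC4A


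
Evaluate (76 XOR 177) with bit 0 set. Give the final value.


Step 1: 76 ^ 177 = 253
Step 2: 253 | (1 << 0) = 253 | 1 = 253

253


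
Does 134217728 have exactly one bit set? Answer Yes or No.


0b1000000000000000000000000000. Only one bit set => Yes

Yes


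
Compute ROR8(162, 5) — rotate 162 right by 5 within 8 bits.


Rotate 0b10100010 right by 5 (8-bit) = 0b10101 = 21

21


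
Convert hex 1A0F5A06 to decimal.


1A0F5A06 hex = 437213702 decimal

437213702


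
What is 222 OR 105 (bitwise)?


0b11011110 | 0b1101001 = 0b11111111 = 255

255


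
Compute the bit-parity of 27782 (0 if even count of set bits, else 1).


0b110110010000110 has 7 ones => parity 1

1


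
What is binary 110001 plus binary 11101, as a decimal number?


110001 + 11101 = 1001110 = 78

78


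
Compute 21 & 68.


0b10101 & 0b1000100 = 0b100 = 4

4


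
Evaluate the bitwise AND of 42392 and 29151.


0b1010010110011000 & 0b111000111011111 = 0b10000110011000 = 8600

8600


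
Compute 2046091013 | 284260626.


0b1111001111101001101111100000101 | 0b10000111100010111100100010010 = 0b1111001111101011111111100010111 = 2046164759

2046164759


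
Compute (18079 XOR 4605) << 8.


Step 1: 18079 ^ 4605 = 22370
Step 2: 22370 << 8 = 5726720

5726720


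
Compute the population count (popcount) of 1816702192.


0b1101100010010001010110011110000 has 14 set bits

14


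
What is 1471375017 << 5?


0b1010111101100110110011010101001 << 5 = 0b101011110110011011001101010100100000 = 47084000544

47084000544


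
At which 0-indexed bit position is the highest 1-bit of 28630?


0b110111111010110. Highest set bit at position 14

14


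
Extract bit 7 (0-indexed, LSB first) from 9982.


0b10011011111110, position 7 = 1

1


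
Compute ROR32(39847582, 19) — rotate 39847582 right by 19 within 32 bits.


Rotate 0b10011000000000011010011110 right by 19 (32-bit) = 0b110100111100000001001100 = 13877324

13877324


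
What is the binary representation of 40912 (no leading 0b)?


40912 = 1001111111010000 in binary

1001111111010000


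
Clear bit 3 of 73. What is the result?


73 & ~(1 << 3) = 65

65


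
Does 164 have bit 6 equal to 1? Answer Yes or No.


0b10100100, bit 6 = 0. No

No


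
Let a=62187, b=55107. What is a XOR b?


62187 ^ 55107 = 9640

9640


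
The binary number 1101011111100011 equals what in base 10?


1101011111100011 in decimal = 55267

55267


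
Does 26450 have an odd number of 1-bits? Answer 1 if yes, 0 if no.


0b110011101010010 has 8 ones => parity 0

0


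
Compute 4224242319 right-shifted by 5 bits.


0b11111011110010001101001010001111 >> 5 = 0b111110111100100011010010100 = 132007572

132007572


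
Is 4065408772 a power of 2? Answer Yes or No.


0b11110010010100010011011100000100. Multiple bits set => No

No


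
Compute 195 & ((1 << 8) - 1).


195 & 255 = 195

195
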